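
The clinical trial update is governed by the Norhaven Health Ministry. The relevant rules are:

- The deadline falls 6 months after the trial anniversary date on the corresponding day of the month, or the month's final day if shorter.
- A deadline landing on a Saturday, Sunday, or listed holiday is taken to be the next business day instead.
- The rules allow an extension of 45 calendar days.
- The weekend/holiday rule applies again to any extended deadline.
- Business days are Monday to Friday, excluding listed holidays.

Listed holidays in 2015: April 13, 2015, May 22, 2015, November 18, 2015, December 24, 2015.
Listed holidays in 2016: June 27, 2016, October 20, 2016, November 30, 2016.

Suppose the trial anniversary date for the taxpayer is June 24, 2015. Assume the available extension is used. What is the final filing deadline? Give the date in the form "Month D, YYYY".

Moving 6 months forward from June 24, 2015 on the corresponding day gives December 24, 2015.
Because December 24, 2015 is a listed holiday, the deadline becomes December 25, 2015 (Friday).
Add the 45 calendar-day extension to December 25, 2015: February 8, 2016.
February 8, 2016 (Monday) is already a business day.
Deadline: February 8, 2016.

February 8, 2016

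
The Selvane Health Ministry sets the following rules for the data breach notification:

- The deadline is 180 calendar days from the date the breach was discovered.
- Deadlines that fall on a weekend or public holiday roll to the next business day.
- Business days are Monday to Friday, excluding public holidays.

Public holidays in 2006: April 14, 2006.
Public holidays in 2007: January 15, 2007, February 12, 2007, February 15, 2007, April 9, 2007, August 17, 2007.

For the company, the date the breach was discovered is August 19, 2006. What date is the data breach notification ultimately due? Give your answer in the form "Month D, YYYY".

February 16, 2007

Trigger date August 19, 2006 + 180 calendar days = February 15, 2007.
Because February 15, 2007 is a listed holiday, the deadline becomes February 16, 2007 (Friday).
The final due date is February 16, 2007.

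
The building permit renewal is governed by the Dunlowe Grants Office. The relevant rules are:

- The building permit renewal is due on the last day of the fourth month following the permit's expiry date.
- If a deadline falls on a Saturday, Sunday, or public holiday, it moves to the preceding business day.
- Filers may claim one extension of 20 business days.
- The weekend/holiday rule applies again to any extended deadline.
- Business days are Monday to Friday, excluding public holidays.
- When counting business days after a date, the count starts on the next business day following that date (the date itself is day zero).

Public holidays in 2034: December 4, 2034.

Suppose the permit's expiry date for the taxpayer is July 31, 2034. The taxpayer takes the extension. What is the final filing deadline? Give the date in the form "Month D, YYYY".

December 29, 2034

4 months after July 31, 2034 falls in November 2034; the last day of that month is November 30, 2034.
November 30, 2034 falls on a Thursday, which is a business day, so no adjustment is needed.
Applying the 20-business-day extension: 20 business days after November 30, 2034 is December 29, 2034.
December 29, 2034 falls on a Friday, which is a business day, so no adjustment is needed.
The final due date is December 29, 2034.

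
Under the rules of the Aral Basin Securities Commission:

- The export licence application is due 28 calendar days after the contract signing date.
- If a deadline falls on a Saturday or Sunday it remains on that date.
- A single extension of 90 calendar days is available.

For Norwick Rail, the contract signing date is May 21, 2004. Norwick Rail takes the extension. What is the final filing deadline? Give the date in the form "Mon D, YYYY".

Trigger date May 21, 2004 + 28 calendar days = Jun 18, 2004.
No adjustment is made for weekends or holidays, so Jun 18, 2004 stands.
Add the 90 calendar-day extension to Jun 18, 2004: Sep 16, 2004.
Sep 16, 2004 falls on a Thursday. The rules make no weekend/holiday allowance, so it remains Sep 16, 2004.
Deadline: Sep 16, 2004.

Sep 16, 2004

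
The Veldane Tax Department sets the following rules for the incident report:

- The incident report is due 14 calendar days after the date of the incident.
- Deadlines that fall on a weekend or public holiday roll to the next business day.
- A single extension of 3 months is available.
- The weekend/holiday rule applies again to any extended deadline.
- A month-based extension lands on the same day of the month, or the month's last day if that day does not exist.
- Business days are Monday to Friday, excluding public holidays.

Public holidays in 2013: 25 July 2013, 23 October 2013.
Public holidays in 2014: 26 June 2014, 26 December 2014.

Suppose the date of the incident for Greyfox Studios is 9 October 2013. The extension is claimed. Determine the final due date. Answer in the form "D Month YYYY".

Adding 14 calendar days to 9 October 2013 gives 23 October 2013.
23 October 2013 falls on a listed holiday. Rolling to the next business day gives 24 October 2013, a Thursday.
Add 3 months to 24 October 2013: 24 January 2014.
24 January 2014 (Friday) is already a business day.
Deadline: 24 January 2014.

24 January 2014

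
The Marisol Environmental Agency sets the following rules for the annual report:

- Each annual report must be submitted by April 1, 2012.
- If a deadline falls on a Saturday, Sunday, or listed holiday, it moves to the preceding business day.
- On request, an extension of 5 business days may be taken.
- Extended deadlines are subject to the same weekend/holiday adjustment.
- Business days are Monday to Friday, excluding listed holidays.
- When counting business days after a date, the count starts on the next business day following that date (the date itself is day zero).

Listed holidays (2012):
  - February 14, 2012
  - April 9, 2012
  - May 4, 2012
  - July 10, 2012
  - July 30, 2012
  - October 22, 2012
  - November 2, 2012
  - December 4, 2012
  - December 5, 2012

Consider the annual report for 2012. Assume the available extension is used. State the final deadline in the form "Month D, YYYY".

Start from the fixed due date, April 1, 2012.
Because April 1, 2012 is a Sunday, the deadline becomes March 30, 2012 (Friday).
The 5-business-day extension runs from March 30, 2012 to April 6, 2012.
April 6, 2012 falls on a Friday, which is a business day, so no adjustment is needed.
The final due date is April 6, 2012.

April 6, 2012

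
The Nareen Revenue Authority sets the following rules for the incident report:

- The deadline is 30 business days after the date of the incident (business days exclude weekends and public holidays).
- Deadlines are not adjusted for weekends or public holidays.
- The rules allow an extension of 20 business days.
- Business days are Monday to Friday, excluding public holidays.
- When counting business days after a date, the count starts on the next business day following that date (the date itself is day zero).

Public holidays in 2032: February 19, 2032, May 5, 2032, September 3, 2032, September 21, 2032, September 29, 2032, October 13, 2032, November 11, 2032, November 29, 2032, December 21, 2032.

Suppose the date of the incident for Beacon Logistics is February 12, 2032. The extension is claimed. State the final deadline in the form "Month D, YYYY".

April 23, 2032

Counting 30 business days after February 12, 2032 (skipping weekends and listed holidays) reaches March 26, 2032.
March 26, 2032 falls on a Friday. The rules make no weekend/holiday allowance, so it remains March 26, 2032.
Counting 20 further business days from March 26, 2032 reaches April 23, 2032.
April 23, 2032 is a Friday; no weekend or holiday adjustment applies.
Deadline: April 23, 2032.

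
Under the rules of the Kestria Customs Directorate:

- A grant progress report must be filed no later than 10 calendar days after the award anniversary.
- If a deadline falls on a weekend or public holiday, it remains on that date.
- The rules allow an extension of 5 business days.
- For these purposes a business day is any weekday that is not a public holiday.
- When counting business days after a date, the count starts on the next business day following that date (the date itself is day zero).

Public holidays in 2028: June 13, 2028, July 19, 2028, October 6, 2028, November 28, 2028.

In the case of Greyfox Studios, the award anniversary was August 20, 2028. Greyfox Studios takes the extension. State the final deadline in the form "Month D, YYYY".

Adding 10 calendar days to August 20, 2028 gives August 30, 2028.
August 30, 2028 is a Wednesday; no weekend or holiday adjustment applies.
Counting 5 further business days from August 30, 2028 reaches September 6, 2028.
September 6, 2028 is a Wednesday; no weekend or holiday adjustment applies.
Deadline: September 6, 2028.

September 6, 2028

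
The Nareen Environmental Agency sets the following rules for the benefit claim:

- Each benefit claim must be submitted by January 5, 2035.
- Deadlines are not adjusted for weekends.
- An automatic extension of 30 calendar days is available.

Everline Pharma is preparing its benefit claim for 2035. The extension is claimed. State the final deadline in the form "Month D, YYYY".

February 4, 2035

The statutory due date is January 5, 2035.
January 5, 2035 falls on a Friday. The rules make no weekend/holiday allowance, so it remains January 5, 2035.
Add the 30 calendar-day extension to January 5, 2035: February 4, 2035.
No adjustment is made for weekends or holidays, so February 4, 2035 stands.
The final due date is February 4, 2035.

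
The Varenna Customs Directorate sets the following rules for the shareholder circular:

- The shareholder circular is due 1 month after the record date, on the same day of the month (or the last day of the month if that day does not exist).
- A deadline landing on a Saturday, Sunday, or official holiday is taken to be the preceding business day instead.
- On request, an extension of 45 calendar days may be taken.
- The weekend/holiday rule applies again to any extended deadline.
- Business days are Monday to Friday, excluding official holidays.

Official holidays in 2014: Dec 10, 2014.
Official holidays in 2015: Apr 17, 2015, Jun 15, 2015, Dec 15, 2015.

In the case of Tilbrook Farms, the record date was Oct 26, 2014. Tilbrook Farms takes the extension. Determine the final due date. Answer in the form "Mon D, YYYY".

1 month from Oct 26, 2014 is Nov 26, 2014.
Nov 26, 2014 is a Wednesday and not a listed holiday, so it stands.
Add the 45 calendar-day extension to Nov 26, 2014: Jan 10, 2015.
Jan 10, 2015 is a Saturday; the preceding business day is Jan 9, 2015 (Friday).
The final due date is Jan 9, 2015.

Jan 9, 2015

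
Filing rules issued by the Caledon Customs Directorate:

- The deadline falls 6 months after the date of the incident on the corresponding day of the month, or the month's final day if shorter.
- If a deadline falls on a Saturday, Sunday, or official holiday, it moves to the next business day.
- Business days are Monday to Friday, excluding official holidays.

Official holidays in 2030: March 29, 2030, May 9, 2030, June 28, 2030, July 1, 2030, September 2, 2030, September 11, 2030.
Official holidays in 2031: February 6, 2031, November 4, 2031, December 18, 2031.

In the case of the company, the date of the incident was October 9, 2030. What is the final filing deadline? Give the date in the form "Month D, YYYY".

6 months after October 9, 2030, on the same day of the month, is April 9, 2031.
April 9, 2031 (Wednesday) is already a business day.
So the filing is due April 9, 2031.

April 9, 2031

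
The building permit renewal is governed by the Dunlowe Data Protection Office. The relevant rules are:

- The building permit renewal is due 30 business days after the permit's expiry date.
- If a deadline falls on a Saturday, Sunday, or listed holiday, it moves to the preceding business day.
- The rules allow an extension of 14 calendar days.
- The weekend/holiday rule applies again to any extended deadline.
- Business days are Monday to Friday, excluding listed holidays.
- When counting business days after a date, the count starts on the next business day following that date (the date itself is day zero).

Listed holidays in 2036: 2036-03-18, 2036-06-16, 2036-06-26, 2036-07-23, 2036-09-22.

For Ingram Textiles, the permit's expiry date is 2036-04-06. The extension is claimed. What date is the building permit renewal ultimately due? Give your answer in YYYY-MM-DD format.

Counting 30 business days after 2036-04-06 (skipping weekends and listed holidays) reaches 2036-05-16.
2036-05-16 falls on a Friday, which is a business day, so no adjustment is needed.
Applying the 14-calendar-day extension: 2036-05-16 + 14 days = 2036-05-30.
2036-05-30 (Friday) is already a business day.
So the filing is due 2036-05-30.

2036-05-30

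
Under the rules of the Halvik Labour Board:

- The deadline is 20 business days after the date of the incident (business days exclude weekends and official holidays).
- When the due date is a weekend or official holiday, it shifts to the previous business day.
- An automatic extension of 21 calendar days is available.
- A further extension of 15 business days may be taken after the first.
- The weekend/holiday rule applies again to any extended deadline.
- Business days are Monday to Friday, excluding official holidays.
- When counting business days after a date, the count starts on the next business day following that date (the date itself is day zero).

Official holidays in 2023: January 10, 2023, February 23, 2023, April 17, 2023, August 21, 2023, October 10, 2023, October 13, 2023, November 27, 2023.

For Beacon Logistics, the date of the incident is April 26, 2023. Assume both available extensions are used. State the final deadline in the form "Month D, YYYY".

Counting 20 business days after April 26, 2023 (skipping weekends and listed holidays) reaches May 24, 2023.
May 24, 2023 (Wednesday) is already a business day.
Add the 21 calendar-day extension to May 24, 2023: June 14, 2023.
June 14, 2023 falls on a Wednesday, which is a business day, so no adjustment is needed.
The 15-business-day extension runs from June 14, 2023 to July 5, 2023.
July 5, 2023 (Wednesday) is already a business day.
Final deadline: July 5, 2023.

July 5, 2023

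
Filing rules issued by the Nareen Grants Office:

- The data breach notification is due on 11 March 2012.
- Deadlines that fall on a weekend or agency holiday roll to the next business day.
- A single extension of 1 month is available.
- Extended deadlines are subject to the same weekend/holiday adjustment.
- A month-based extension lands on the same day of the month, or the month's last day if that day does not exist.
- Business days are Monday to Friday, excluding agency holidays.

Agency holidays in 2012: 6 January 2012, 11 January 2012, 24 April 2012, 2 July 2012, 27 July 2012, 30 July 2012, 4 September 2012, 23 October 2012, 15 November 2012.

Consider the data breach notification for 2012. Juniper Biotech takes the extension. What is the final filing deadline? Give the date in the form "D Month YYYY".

The statutory due date is 11 March 2012.
11 March 2012 is a Sunday, so it moves to the next business day, 12 March 2012 (Monday).
The 1 month extension carries 12 March 2012 to 12 April 2012.
12 April 2012 falls on a Thursday, which is a business day, so no adjustment is needed.
The final due date is 12 April 2012.

12 April 2012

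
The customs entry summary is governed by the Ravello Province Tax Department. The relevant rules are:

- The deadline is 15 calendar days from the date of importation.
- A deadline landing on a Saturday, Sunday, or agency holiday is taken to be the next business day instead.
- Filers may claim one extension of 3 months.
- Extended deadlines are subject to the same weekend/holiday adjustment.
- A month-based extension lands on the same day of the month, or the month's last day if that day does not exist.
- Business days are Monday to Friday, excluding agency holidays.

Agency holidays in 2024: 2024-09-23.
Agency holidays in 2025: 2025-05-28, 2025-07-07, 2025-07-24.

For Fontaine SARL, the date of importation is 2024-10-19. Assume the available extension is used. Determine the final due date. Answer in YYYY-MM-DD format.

15 calendar days after 2024-10-19 is 2024-11-03.
2024-11-03 falls on a Sunday. Rolling to the next business day gives 2024-11-04, a Monday.
Applying the 3 months extension: 3 months after 2024-11-04 is 2025-02-04.
2025-02-04 is a Tuesday and not a listed holiday, so it stands.
Final deadline: 2025-02-04.

2025-02-04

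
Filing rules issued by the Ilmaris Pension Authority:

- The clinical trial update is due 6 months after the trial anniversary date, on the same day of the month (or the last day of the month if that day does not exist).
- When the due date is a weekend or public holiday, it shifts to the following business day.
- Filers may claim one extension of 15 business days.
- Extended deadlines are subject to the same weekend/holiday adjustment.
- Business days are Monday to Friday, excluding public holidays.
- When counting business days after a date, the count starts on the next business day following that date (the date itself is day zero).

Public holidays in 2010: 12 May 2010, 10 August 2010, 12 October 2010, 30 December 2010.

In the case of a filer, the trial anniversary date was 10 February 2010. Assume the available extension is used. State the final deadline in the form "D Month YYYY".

1 September 2010

Moving 6 months forward from 10 February 2010 on the corresponding day gives 10 August 2010.
10 August 2010 is a listed holiday; the next business day is 11 August 2010 (Wednesday).
Counting 15 further business days from 11 August 2010 reaches 1 September 2010.
Since 1 September 2010 is a Wednesday and not a holiday, the date is unchanged.
Deadline: 1 September 2010.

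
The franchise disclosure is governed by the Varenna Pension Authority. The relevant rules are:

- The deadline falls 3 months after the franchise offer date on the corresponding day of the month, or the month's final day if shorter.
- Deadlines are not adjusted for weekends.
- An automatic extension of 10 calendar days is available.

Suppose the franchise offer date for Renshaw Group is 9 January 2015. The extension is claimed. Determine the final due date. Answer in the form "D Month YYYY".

3 months from 9 January 2015 is 9 April 2015.
No adjustment is made for weekends or holidays, so 9 April 2015 stands.
Add the 10 calendar-day extension to 9 April 2015: 19 April 2015.
19 April 2015 falls on a Sunday. The rules make no weekend/holiday allowance, so it remains 19 April 2015.
So the filing is due 19 April 2015.

19 April 2015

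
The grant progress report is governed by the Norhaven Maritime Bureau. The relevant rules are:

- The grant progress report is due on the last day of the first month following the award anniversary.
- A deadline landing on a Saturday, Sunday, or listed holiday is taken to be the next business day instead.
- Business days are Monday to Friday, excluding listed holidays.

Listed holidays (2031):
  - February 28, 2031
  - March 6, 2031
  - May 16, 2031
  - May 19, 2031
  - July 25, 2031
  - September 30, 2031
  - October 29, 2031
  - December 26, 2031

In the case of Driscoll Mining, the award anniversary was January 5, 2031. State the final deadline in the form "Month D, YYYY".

1 month after January 5, 2031 is February 2031; that month ends on February 28, 2031.
February 28, 2031 is a listed holiday; the next business day is March 3, 2031 (Monday).
The final due date is March 3, 2031.

March 3, 2031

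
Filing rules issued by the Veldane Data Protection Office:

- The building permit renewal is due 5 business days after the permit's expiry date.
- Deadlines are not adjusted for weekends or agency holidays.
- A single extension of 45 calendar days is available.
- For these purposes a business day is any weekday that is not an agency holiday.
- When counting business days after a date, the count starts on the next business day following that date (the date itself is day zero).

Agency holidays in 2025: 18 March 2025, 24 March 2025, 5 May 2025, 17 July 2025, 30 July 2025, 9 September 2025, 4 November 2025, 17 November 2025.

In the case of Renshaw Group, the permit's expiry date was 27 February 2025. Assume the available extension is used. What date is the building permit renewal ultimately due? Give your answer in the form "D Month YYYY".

20 April 2025

Counting 5 business days after 27 February 2025 (skipping weekends and listed holidays) reaches 6 March 2025.
6 March 2025 falls on a Thursday. The rules make no weekend/holiday allowance, so it remains 6 March 2025.
Applying the 45-calendar-day extension: 6 March 2025 + 45 days = 20 April 2025.
20 April 2025 is a Sunday; no weekend or holiday adjustment applies.
So the filing is due 20 April 2025.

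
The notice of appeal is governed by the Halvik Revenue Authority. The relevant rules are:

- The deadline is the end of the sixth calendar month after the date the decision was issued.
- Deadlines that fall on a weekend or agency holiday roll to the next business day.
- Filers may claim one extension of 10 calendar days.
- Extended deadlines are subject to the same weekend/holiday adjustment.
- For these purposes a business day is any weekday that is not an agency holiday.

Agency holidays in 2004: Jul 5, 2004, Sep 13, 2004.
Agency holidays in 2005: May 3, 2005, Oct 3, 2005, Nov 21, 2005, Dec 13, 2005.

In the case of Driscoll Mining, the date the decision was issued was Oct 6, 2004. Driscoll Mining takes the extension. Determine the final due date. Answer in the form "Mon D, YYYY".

6 months after Oct 6, 2004 falls in April 2005; the last day of that month is Apr 30, 2005.
Because Apr 30, 2005 is a Saturday, the deadline becomes May 2, 2005 (Monday).
With the 10-day extension, May 2, 2005 becomes May 12, 2005.
May 12, 2005 falls on a Thursday, which is a business day, so no adjustment is needed.
The final due date is May 12, 2005.

May 12, 2005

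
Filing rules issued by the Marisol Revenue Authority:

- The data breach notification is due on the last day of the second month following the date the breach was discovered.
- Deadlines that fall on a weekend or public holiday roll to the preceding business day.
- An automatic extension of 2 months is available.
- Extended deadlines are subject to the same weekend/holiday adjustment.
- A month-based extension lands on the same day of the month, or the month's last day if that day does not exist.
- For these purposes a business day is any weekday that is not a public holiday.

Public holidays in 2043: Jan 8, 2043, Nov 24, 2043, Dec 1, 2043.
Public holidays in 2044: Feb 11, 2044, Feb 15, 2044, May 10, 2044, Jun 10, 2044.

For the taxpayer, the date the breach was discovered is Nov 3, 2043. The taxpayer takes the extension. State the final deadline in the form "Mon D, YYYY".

2 months after Nov 3, 2043 falls in January 2044; the last day of that month is Jan 31, 2044.
Jan 31, 2044 is a Sunday; the preceding business day is Jan 29, 2044 (Friday).
The 2 months extension carries Jan 29, 2044 to Mar 29, 2044.
Mar 29, 2044 (Tuesday) is already a business day.
So the filing is due Mar 29, 2044.

Mar 29, 2044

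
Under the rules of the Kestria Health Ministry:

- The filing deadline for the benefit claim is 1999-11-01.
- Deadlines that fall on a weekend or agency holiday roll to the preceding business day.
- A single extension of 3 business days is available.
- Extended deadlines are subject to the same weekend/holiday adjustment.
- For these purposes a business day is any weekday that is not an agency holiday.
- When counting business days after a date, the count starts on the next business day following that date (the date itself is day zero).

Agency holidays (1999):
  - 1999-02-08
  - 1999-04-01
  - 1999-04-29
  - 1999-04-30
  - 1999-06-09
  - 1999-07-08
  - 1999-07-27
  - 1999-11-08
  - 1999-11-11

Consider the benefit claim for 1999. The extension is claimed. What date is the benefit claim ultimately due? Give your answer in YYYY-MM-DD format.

The statutory due date is 1999-11-01.
1999-11-01 is a Monday and not a listed holiday, so it stands.
Counting 3 further business days from 1999-11-01 reaches 1999-11-04.
Since 1999-11-04 is a Thursday and not a holiday, the date is unchanged.
Deadline: 1999-11-04.

1999-11-04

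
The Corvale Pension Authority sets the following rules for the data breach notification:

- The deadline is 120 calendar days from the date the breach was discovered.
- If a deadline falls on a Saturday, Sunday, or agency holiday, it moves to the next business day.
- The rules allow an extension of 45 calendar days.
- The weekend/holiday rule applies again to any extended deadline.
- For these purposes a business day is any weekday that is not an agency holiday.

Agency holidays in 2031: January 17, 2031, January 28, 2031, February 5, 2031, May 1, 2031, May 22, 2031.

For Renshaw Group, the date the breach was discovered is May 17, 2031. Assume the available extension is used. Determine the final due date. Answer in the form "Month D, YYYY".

Adding 120 calendar days to May 17, 2031 gives September 14, 2031.
September 14, 2031 falls on a Sunday. Rolling to the next business day gives September 15, 2031, a Monday.
Add the 45 calendar-day extension to September 15, 2031: October 30, 2031.
October 30, 2031 (Thursday) is already a business day.
So the filing is due October 30, 2031.

October 30, 2031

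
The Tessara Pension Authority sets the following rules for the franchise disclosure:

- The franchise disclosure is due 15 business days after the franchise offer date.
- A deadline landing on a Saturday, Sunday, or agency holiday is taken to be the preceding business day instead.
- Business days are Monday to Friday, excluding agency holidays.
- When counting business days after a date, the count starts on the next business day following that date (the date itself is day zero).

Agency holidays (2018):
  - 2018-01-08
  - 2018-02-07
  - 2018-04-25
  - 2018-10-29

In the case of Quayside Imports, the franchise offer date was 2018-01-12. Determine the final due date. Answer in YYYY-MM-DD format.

Starting the day after 2018-01-12 and counting 15 business days lands on 2018-02-02.
Since 2018-02-02 is a Friday and not a holiday, the date is unchanged.
The final due date is 2018-02-02.

2018-02-02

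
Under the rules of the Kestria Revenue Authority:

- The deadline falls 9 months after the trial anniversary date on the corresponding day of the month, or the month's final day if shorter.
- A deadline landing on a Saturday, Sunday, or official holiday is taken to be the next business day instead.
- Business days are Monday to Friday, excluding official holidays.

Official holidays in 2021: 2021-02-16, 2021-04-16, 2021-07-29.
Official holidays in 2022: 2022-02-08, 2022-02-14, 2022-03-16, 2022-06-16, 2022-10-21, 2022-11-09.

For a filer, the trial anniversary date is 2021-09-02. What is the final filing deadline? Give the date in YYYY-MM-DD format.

9 months from 2021-09-02 is 2022-06-02.
2022-06-02 falls on a Thursday, which is a business day, so no adjustment is needed.
The final due date is 2022-06-02.

2022-06-02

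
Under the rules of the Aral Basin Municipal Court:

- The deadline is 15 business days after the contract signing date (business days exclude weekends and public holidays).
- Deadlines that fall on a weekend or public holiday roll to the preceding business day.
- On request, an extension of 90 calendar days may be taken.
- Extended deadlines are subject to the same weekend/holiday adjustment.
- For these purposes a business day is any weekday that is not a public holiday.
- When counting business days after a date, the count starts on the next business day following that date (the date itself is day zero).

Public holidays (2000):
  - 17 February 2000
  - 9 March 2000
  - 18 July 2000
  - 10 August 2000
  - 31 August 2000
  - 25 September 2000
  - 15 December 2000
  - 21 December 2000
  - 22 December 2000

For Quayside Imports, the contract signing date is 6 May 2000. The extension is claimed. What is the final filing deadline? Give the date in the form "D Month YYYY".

15 business days after 6 May 2000, excluding weekends and holidays, is 26 May 2000.
26 May 2000 falls on a Friday, which is a business day, so no adjustment is needed.
Applying the 90-calendar-day extension: 26 May 2000 + 90 days = 24 August 2000.
24 August 2000 (Thursday) is already a business day.
Final deadline: 24 August 2000.

24 August 2000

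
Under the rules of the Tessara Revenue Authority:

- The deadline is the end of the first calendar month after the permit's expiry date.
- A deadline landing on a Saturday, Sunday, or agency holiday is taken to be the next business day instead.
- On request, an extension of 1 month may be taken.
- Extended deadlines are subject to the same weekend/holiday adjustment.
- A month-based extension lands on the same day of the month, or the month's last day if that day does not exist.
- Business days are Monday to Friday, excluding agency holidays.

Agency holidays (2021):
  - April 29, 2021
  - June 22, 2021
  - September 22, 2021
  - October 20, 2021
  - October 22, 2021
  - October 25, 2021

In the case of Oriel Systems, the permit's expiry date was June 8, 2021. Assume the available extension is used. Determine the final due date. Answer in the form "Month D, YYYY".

September 2, 2021

The first month after June 8, 2021 is July 2021, whose last day is July 31, 2021.
Because July 31, 2021 is a Saturday, the deadline becomes August 2, 2021 (Monday).
Add 1 month to August 2, 2021: September 2, 2021.
September 2, 2021 is a Thursday and not a listed holiday, so it stands.
Final deadline: September 2, 2021.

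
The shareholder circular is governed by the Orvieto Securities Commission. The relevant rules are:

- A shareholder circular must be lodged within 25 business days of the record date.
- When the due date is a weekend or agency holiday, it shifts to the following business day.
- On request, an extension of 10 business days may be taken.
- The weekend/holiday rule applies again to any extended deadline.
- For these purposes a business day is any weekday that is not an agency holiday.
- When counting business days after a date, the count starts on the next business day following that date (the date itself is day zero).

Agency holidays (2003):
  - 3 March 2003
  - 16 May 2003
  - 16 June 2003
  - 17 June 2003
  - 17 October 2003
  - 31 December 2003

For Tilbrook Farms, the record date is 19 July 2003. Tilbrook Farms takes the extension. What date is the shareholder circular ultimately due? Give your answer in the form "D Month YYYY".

5 September 2003

25 business days after 19 July 2003, excluding weekends and holidays, is 22 August 2003.
22 August 2003 is a Friday and not a listed holiday, so it stands.
Applying the 10-business-day extension: 10 business days after 22 August 2003 is 5 September 2003.
5 September 2003 falls on a Friday, which is a business day, so no adjustment is needed.
The final due date is 5 September 2003.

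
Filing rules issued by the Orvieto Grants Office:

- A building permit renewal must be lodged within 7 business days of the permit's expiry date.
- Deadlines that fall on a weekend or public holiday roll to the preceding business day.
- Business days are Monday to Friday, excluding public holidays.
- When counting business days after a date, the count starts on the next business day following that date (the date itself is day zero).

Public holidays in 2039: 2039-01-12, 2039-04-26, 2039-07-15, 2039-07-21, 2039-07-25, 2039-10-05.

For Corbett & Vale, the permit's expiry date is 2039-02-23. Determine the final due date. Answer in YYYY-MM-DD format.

2039-03-04

Starting the day after 2039-02-23 and counting 7 business days lands on 2039-03-04.
2039-03-04 is a Friday and not a listed holiday, so it stands.
So the filing is due 2039-03-04.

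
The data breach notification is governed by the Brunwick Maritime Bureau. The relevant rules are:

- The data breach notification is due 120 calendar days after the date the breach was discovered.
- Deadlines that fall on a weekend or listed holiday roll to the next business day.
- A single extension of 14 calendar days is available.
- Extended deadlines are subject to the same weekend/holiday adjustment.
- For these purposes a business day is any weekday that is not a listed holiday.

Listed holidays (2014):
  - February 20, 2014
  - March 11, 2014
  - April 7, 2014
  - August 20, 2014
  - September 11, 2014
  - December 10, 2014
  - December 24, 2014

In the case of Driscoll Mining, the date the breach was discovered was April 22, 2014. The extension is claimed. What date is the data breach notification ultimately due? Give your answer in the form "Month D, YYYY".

September 4, 2014

120 calendar days after April 22, 2014 is August 20, 2014.
August 20, 2014 falls on a listed holiday. Rolling to the next business day gives August 21, 2014, a Thursday.
Add the 14 calendar-day extension to August 21, 2014: September 4, 2014.
September 4, 2014 falls on a Thursday, which is a business day, so no adjustment is needed.
The final due date is September 4, 2014.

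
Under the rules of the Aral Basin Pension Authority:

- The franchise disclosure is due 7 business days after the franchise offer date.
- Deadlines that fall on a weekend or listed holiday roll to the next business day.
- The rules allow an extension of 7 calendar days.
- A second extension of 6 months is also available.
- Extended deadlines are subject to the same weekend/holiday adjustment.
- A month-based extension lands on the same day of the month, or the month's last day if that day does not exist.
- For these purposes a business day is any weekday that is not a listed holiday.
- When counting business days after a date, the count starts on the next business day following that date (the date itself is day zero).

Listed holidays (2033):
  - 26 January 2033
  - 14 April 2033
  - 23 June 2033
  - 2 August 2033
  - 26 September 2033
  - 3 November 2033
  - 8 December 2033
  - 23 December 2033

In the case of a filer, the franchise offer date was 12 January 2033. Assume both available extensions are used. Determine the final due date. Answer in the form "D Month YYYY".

28 July 2033

7 business days after 12 January 2033, excluding weekends and holidays, is 21 January 2033.
Since 21 January 2033 is a Friday and not a holiday, the date is unchanged.
Applying the 7-calendar-day extension: 21 January 2033 + 7 days = 28 January 2033.
28 January 2033 (Friday) is already a business day.
Add 6 months to 28 January 2033: 28 July 2033.
Since 28 July 2033 is a Thursday and not a holiday, the date is unchanged.
Deadline: 28 July 2033.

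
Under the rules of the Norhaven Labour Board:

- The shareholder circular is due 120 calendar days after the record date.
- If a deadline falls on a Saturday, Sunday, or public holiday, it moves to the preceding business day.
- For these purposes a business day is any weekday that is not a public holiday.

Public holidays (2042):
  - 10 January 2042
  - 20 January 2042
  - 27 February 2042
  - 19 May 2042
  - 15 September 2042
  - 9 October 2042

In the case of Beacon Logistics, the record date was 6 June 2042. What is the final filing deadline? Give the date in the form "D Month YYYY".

3 October 2042

Adding 120 calendar days to 6 June 2042 gives 4 October 2042.
4 October 2042 falls on a Saturday. Rolling to the preceding business day gives 3 October 2042, a Friday.
So the filing is due 3 October 2042.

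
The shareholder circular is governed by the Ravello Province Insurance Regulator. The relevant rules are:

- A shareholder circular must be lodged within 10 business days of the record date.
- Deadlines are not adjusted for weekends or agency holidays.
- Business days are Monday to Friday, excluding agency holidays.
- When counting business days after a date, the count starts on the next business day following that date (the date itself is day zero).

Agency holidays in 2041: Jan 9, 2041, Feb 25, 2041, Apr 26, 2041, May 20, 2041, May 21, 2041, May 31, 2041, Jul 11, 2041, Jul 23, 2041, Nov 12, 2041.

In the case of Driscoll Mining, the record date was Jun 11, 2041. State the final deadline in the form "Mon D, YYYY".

Jun 25, 2041

Counting 10 business days after Jun 11, 2041 (skipping weekends and listed holidays) reaches Jun 25, 2041.
Jun 25, 2041 is a Tuesday; no weekend or holiday adjustment applies.
Final deadline: Jun 25, 2041.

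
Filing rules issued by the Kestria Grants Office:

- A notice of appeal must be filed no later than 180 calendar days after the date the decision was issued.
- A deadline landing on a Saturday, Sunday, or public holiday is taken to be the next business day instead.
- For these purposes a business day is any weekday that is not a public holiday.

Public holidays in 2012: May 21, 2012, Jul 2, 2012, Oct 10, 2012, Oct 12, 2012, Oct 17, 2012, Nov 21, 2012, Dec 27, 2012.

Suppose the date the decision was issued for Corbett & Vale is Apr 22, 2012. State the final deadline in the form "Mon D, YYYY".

Oct 19, 2012

Adding 180 calendar days to Apr 22, 2012 gives Oct 19, 2012.
Oct 19, 2012 is a Friday and not a listed holiday, so it stands.
So the filing is due Oct 19, 2012.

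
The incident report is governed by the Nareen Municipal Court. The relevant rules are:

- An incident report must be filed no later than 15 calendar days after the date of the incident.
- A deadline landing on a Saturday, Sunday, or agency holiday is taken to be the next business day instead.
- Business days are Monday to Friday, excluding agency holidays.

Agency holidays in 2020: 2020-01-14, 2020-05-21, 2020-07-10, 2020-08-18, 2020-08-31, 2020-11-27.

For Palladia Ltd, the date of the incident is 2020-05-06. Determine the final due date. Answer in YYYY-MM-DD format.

Trigger date 2020-05-06 + 15 calendar days = 2020-05-21.
2020-05-21 is a listed holiday, so it moves to the next business day, 2020-05-22 (Friday).
So the filing is due 2020-05-22.

2020-05-22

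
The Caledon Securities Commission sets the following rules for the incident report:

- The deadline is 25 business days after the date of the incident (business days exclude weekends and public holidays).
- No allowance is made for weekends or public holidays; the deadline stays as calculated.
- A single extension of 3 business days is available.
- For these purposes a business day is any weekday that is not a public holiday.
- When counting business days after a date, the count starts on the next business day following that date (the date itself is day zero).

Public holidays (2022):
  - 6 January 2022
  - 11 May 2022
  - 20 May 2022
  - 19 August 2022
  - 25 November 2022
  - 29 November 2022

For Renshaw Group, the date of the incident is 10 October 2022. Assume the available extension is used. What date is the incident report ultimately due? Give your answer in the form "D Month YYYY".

25 business days after 10 October 2022, excluding weekends and holidays, is 14 November 2022.
No adjustment is made for weekends or holidays, so 14 November 2022 stands.
Applying the 3-business-day extension: 3 business days after 14 November 2022 is 17 November 2022.
17 November 2022 is a Thursday; no weekend or holiday adjustment applies.
Final deadline: 17 November 2022.

17 November 2022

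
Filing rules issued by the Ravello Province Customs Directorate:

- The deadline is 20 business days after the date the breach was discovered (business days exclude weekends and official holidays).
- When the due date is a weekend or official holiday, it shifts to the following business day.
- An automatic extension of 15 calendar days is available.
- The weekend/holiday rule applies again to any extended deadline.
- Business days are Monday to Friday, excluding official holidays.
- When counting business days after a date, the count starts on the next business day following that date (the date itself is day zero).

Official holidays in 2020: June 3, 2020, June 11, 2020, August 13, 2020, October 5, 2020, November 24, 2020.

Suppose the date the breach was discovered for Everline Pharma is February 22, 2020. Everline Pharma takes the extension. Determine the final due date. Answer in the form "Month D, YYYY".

Counting 20 business days after February 22, 2020 (skipping weekends and listed holidays) reaches March 20, 2020.
March 20, 2020 (Friday) is already a business day.
Add the 15 calendar-day extension to March 20, 2020: April 4, 2020.
Because April 4, 2020 is a Saturday, the deadline becomes April 6, 2020 (Monday).
Final deadline: April 6, 2020.

April 6, 2020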